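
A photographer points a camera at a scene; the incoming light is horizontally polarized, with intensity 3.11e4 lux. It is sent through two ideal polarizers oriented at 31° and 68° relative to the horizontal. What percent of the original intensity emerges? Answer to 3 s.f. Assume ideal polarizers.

I₁ = 3.11e4 lux · cos²(31°) = 2.285e+04 lux.
I₂ = I₁ · cos²(37°) = 2.285e+04 · 0.6378 = 1.457e+04 lux.
That is 46.86% of the incident intensity.

≈ 46.9%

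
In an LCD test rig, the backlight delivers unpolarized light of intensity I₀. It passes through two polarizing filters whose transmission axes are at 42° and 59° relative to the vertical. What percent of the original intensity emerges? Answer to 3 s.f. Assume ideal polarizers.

≈ 45.7%

Unpolarized light through the first polarizer → I₁ = ½ I₀, now polarized at 42°.
I₂ = I₁ cos²(59° − 42°) = 0.5 I₀ · cos²(17°) = 0.4573 I₀.
That is 45.73% of the incident intensity.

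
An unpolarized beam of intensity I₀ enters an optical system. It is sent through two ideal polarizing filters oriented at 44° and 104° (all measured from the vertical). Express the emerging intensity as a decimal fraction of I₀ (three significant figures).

Unpolarized light through the first polarizer → I₁ = ½ I₀, now polarized at 44°.
I₂ = I₁ cos²(104° − 44°) = 0.5 I₀ · cos²(60°) = 0.125 I₀.
Transmitted fraction = 0.125.

≈ 0.125 I₀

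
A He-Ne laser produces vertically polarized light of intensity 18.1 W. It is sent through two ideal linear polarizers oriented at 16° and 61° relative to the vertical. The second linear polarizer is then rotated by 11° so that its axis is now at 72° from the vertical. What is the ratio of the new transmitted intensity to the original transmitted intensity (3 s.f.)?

Before rotation:
I₁ = I₀ cos²(16° − 0°) = I₀ cos²(16°) = 0.924 I₀.
I₂ = I₁ cos²(61° − 16°) = 0.924 I₀ · cos²(45°) = 0.462 I₀.
After rotation:
I₁ = I₀ cos²(16° − 0°) = I₀ cos²(16°) = 0.924 I₀.
I₂ = I₁ cos²(72° − 16°) = 0.924 I₀ · cos²(56°) = 0.2889 I₀.
Ratio = 0.2889 / 0.462 = 0.6254.

I_new/I_old ≈ 0.625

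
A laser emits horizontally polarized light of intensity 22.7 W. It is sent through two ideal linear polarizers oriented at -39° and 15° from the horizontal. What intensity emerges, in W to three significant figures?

I₁ = 22.7 W · cos²(39°) = 13.71 W.
I₂ = I₁ · cos²(54°) = 13.71 · 0.3455 = 4.737 W.

I ≈ 4.74 W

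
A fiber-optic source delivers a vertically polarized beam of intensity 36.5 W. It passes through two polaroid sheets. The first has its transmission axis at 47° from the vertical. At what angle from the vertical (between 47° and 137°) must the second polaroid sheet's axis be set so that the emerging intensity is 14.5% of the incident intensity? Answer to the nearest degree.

θ ≈ 103°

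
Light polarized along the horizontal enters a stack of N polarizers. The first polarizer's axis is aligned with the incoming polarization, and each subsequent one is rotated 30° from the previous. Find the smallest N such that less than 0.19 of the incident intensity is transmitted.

First polarizer is aligned with the polarization: full transmission.
Each further stage multiplies by cos²(30°) = 0.75.
After N polarizers: T = 0.75^(N−1). Require T < 0.19 ⇒ N−1 > ln(0.19)/ln(0.75) = 5.77, so N−1 ≥ 6 and N = 7.
Check: N=7 gives T = 0.178 < 0.19; N=6 gives T = 0.2373.

N = 7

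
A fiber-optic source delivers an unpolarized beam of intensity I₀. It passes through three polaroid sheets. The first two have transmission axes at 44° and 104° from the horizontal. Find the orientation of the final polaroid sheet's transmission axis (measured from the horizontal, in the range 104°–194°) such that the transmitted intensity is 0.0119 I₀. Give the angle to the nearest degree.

Unpolarized light through the first polarizer → I₁ = ½ I₀, now polarized at 44°.
I₂ = I₁ cos²(104° − 44°) = 0.5 I₀ · cos²(60°) = 0.125 I₀.
Need I₃/I₀ = 0.0119, so cos²(θ − 104°) = 0.0119 / 0.125 = 0.0952.
θ − 104° = arccos(√0.0952) = 72.0°, giving θ ≈ 104 + 72.0 = 176.0°.

θ ≈ 176°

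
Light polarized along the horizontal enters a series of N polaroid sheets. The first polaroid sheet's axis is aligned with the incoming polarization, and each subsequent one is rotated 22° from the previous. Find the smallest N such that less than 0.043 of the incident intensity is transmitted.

N = 22

First polarizer is aligned with the polarization: full transmission.
Each further stage multiplies by cos²(22°) = 0.8597.
After N polarizers: T = 0.8597^(N−1). Require T < 0.043 ⇒ N−1 > ln(0.043)/ln(0.8597) = 20.81, so N−1 ≥ 21 and N = 22.
Check: N=22 gives T = 0.04178 < 0.043; N=21 gives T = 0.0486.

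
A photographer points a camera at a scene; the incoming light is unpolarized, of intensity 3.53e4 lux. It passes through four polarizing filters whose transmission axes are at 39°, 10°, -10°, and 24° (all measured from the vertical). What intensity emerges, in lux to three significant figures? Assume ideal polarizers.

I ≈ 8190 lux

Unpolarized light through the first polarizer → I₁ = 3.53e4 lux/2 = 1.765e+04 lux, polarized at 39°.
I₂ = I₁ · cos²(29°) = 1.765e+04 · 0.765 = 1.35e+04 lux.
I₃ = I₂ · cos²(20°) = 1.35e+04 · 0.883 = 1.192e+04 lux.
I₄ = I₃ · cos²(34°) = 1.192e+04 · 0.6873 = 8194 lux.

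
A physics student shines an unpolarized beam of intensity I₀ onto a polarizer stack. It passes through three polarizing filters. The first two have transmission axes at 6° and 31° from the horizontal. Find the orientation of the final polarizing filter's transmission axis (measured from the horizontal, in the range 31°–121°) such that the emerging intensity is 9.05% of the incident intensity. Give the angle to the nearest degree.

Unpolarized light through the first polarizer → I₁ = ½ I₀, now polarized at 6°.
I₂ = I₁ cos²(31° − 6°) = 0.5 I₀ · cos²(25°) = 0.4107 I₀.
Need I₃/I₀ = 0.0905, so cos²(θ − 31°) = 0.0905 / 0.4107 = 0.2204.
θ − 31° = arccos(√0.2204) = 62.0°, giving θ ≈ 31 + 62.0 = 93.0°.

θ ≈ 93°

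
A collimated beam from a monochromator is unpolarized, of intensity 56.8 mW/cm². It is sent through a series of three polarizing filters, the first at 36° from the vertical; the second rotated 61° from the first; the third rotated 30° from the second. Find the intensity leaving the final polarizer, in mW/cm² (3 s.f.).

Unpolarized light through the first polarizer → I₁ = 56.8 mW/cm²/2 = 28.4 mW/cm², polarized at 36°.
I₂ = I₁ · cos²(61°) = 28.4 · 0.235 = 6.675 mW/cm².
I₃ = I₂ · cos²(30°) = 6.675 · 0.75 = 5.006 mW/cm².

I ≈ 5.01 mW/cm²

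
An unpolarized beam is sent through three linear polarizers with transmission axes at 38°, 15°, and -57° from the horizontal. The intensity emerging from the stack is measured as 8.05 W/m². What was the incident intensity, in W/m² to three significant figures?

Unpolarized light through the first polarizer → I₁ = ½ I₀, now polarized at 38°.
I₂ = I₁ cos²(15° − 38°) = 0.5 I₀ · cos²(23°) = 0.4237 I₀.
I₃ = I₂ cos²(-57° − 15°) = 0.4237 I₀ · cos²(72°) = 0.04046 I₀.
So 8.05 W/m² = 0.04046 I₀, giving I₀ = 8.05/0.04046 = 199 W/m².

I₀ ≈ 199 W/m²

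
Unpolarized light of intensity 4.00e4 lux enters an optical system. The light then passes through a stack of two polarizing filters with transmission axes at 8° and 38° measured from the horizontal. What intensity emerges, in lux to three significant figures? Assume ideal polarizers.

I ≈ 1.50e4 lux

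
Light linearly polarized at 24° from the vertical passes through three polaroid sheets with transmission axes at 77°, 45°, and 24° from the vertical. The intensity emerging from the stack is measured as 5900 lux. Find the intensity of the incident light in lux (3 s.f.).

By Malus's law, I₁ = I₀ cos²(77° − 24°) = I₀ cos²(53°) = 0.3622 I₀.
I₂ = I₁ cos²(45° − 77°) = 0.3622 I₀ · cos²(32°) = 0.2605 I₀.
I₃ = I₂ cos²(24° − 45°) = 0.2605 I₀ · cos²(21°) = 0.227 I₀.
So 5900 lux = 0.227 I₀, giving I₀ = 5900/0.227 = 2.599e+04 lux.

I₀ ≈ 2.60e4 lux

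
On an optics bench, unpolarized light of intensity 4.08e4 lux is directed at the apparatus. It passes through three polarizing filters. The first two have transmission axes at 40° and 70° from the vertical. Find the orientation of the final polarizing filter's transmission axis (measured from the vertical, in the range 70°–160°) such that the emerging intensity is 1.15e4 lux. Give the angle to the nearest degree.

Unpolarized light through the first polarizer → I₁ = ½ I₀, now polarized at 40°.
I₂ = I₁ cos²(70° − 40°) = 0.5 I₀ · cos²(30°) = 0.375 I₀.
Target fraction: 1.15e4 / 4.08e4 lux = 0.2819 of I₀.
Need I₃/I₀ = 0.2819, so cos²(θ − 70°) = 0.2819 / 0.375 = 0.7516.
θ − 70° = arccos(√0.7516) = 29.9°, giving θ ≈ 70 + 29.9 = 99.9°.

θ ≈ 100°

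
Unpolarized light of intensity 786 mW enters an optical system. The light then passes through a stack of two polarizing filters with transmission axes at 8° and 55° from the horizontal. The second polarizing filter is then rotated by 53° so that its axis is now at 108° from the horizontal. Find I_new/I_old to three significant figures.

Before rotation:
Unpolarized light through the first polarizer → I₁ = ½ I₀, now polarized at 8°.
I₂ = I₁ cos²(55° − 8°) = 0.5 I₀ · cos²(47°) = 0.2326 I₀.
After rotation:
Unpolarized light through the first polarizer → I₁ = ½ I₀, now polarized at 8°.
Angle between axes 1 and 2: 80°. I₂ = 0.5 I₀ · cos²(80°) = 0.01508 I₀.
Ratio = 0.01508 / 0.2326 = 0.06483.

I_new/I_old ≈ 0.0648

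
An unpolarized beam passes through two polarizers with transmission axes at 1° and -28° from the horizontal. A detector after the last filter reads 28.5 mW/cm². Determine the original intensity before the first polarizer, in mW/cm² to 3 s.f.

Unpolarized light through the first polarizer → I₁ = ½ I₀, now polarized at 1°.
I₂ = I₁ cos²(-28° − 1°) = 0.5 I₀ · cos²(29°) = 0.3825 I₀.
So 28.5 mW/cm² = 0.3825 I₀, giving I₀ = 28.5/0.3825 = 74.51 mW/cm².

I₀ ≈ 74.5 mW/cm²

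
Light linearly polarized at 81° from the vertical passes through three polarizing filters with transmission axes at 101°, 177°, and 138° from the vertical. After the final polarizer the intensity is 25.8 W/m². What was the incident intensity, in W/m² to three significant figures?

By Malus's law, I₁ = I₀ cos²(101° − 81°) = I₀ cos²(20°) = 0.883 I₀.
I₂ = I₁ cos²(177° − 101°) = 0.883 I₀ · cos²(76°) = 0.05168 I₀.
I₃ = I₂ cos²(138° − 177°) = 0.05168 I₀ · cos²(39°) = 0.03121 I₀.
So 25.8 W/m² = 0.03121 I₀, giving I₀ = 25.8/0.03121 = 826.6 W/m².

I₀ ≈ 827 W/m²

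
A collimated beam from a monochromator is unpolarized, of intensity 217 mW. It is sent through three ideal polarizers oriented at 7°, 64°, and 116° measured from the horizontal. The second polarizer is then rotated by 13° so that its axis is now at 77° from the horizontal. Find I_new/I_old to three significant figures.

Before rotation:
Unpolarized light through the first polarizer → I₁ = ½ I₀, now polarized at 7°.
I₂ = I₁ cos²(64° − 7°) = 0.5 I₀ · cos²(57°) = 0.1483 I₀.
I₃ = I₂ cos²(116° − 64°) = 0.1483 I₀ · cos²(52°) = 0.05622 I₀.
After rotation:
Unpolarized light through the first polarizer → I₁ = ½ I₀, now polarized at 7°.
I₂ = I₁ cos²(77° − 7°) = 0.5 I₀ · cos²(70°) = 0.05849 I₀.
I₃ = I₂ cos²(116° − 77°) = 0.05849 I₀ · cos²(39°) = 0.03532 I₀.
Ratio = 0.03532 / 0.05622 = 0.6284.

I_new/I_old ≈ 0.628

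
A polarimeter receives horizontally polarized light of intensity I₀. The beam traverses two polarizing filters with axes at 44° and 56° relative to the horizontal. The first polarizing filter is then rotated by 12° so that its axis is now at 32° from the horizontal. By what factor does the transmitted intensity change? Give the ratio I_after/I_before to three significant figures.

Before rotation:
By Malus's law, I₁ = I₀ cos²(44° − 0°) = I₀ cos²(44°) = 0.5174 I₀.
I₂ = I₁ cos²(56° − 44°) = 0.5174 I₀ · cos²(12°) = 0.4951 I₀.
After rotation:
I₁ = I₀ cos²(32° − 0°) = I₀ cos²(32°) = 0.7192 I₀.
I₂ = I₁ cos²(56° − 32°) = 0.7192 I₀ · cos²(24°) = 0.6002 I₀.
Ratio = 0.6002 / 0.4951 = 1.212.

I_new/I_old ≈ 1.21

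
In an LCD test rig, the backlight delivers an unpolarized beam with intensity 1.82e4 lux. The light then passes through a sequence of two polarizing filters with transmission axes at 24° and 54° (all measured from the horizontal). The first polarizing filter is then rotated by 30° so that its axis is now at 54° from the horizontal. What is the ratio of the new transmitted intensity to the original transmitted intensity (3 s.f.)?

Before rotation:
Unpolarized light through the first polarizer → I₁ = ½ I₀, now polarized at 24°.
I₂ = I₁ cos²(54° − 24°) = 0.5 I₀ · cos²(30°) = 0.375 I₀.
After rotation:
Unpolarized light through the first polarizer → I₁ = ½ I₀, now polarized at 54°.
I₂ = I₁ cos²(54° − 54°) = 0.5 I₀ · cos²(0°) = 0.5 I₀.
Ratio = 0.5 / 0.375 = 1.333.

I_new/I_old ≈ 1.33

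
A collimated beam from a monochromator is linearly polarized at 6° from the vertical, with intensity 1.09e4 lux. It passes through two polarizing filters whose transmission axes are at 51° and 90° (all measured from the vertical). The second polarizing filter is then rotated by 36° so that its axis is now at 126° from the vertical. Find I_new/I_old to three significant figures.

Before rotation:
By Malus's law, I₁ = I₀ cos²(51° − 6°) = I₀ cos²(45°) = 0.5 I₀.
I₂ = I₁ cos²(90° − 51°) = 0.5 I₀ · cos²(39°) = 0.302 I₀.
After rotation:
I₁ = I₀ cos²(51° − 6°) = I₀ cos²(45°) = 0.5 I₀.
I₂ = I₁ cos²(126° − 51°) = 0.5 I₀ · cos²(75°) = 0.03349 I₀.
Ratio = 0.03349 / 0.302 = 0.1109.

I_new/I_old ≈ 0.111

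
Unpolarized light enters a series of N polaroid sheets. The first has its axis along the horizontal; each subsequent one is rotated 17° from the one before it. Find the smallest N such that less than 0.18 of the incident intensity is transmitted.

N = 13

First polarizer halves the unpolarized light: factor 1/2.
Each further stage multiplies by cos²(17°) = 0.9145.
After N polarizers: T = 0.5·0.9145^(N−1). Require T < 0.18 ⇒ N−1 > ln(0.18/0.5)/ln(0.9145) = 11.43, so N−1 ≥ 12 and N = 13.
Check: N=13 gives T = 0.1711 < 0.18; N=12 gives T = 0.1871.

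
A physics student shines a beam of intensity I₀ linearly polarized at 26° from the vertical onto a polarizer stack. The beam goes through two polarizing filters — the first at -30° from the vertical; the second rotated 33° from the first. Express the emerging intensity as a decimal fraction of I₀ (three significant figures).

I₁ = I₀ cos²(-30° − 26°) = I₀ cos²(56°) = 0.3127 I₀.
I₂ = I₁ cos²(33°) = 0.3127 · 0.7034 I₀ = 0.2199 I₀.
Transmitted fraction = 0.2199.

≈ 0.220 I₀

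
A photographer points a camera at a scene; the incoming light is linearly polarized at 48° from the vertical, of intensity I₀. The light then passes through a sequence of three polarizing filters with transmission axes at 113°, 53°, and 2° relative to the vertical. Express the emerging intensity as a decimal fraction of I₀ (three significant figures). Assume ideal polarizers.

≈ 0.0177 I₀

By Malus's law, I₁ = I₀ cos²(113° − 48°) = I₀ cos²(65°) = 0.1786 I₀.
I₂ = I₁ cos²(53° − 113°) = 0.1786 I₀ · cos²(60°) = 0.04465 I₀.
I₃ = I₂ cos²(2° − 53°) = 0.04465 I₀ · cos²(51°) = 0.01768 I₀.
Transmitted fraction = 0.01768.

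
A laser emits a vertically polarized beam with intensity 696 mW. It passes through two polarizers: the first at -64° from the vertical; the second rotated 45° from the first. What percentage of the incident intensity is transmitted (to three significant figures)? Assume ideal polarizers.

≈ 9.61%

I₁ = 696 mW · cos²(64°) = 133.7 mW.
I₂ = I₁ · cos²(45°) = 133.7 · 0.5 = 66.87 mW.
That is 9.608% of the incident intensity.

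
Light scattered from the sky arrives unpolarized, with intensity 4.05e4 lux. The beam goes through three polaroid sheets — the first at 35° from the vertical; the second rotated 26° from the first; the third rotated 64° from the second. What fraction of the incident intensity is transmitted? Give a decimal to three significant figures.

I/I₀ ≈ 0.0776

Unpolarized light through the first polarizer → I₁ = 4.05e4 lux/2 = 2.025e+04 lux, polarized at 35°.
I₂ = I₁ · cos²(26°) = 2.025e+04 · 0.8078 = 1.636e+04 lux.
I₃ = I₂ · cos²(64°) = 1.636e+04 · 0.1922 = 3144 lux.
Transmitted fraction = 0.07762.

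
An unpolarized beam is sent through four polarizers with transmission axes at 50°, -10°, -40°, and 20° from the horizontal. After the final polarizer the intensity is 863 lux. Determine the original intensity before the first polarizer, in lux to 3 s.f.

I₀ ≈ 3.68e4 lux

Unpolarized light through the first polarizer → I₁ = ½ I₀, now polarized at 50°.
I₂ = I₁ cos²(-10° − 50°) = 0.5 I₀ · cos²(60°) = 0.125 I₀.
I₃ = I₂ cos²(-40° + 10°) = 0.125 I₀ · cos²(30°) = 0.09375 I₀.
I₄ = I₃ cos²(20° + 40°) = 0.09375 I₀ · cos²(60°) = 0.02344 I₀.
So 863 lux = 0.02344 I₀, giving I₀ = 863/0.02344 = 3.682e+04 lux.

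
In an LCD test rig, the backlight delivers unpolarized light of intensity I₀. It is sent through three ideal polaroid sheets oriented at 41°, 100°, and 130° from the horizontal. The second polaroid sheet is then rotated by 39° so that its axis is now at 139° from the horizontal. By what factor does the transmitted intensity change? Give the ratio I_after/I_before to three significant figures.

Before rotation:
Unpolarized light through the first polarizer → I₁ = ½ I₀, now polarized at 41°.
I₂ = I₁ cos²(100° − 41°) = 0.5 I₀ · cos²(59°) = 0.1326 I₀.
I₃ = I₂ cos²(130° − 100°) = 0.1326 I₀ · cos²(30°) = 0.09947 I₀.
After rotation:
Unpolarized light through the first polarizer → I₁ = ½ I₀, now polarized at 41°.
Angle between axes 1 and 2: 82°. I₂ = 0.5 I₀ · cos²(82°) = 0.009685 I₀.
I₃ = I₂ cos²(130° − 139°) = 0.009685 I₀ · cos²(9°) = 0.009448 I₀.
Ratio = 0.009448 / 0.09947 = 0.09498.

I_new/I_old ≈ 0.0950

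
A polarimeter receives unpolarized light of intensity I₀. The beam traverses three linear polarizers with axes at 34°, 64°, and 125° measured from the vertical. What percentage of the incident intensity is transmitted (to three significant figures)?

Unpolarized light through the first polarizer → I₁ = ½ I₀, now polarized at 34°.
I₂ = I₁ cos²(64° − 34°) = 0.5 I₀ · cos²(30°) = 0.375 I₀.
I₃ = I₂ cos²(125° − 64°) = 0.375 I₀ · cos²(61°) = 0.08814 I₀.
That is 8.814% of the incident intensity.

≈ 8.81%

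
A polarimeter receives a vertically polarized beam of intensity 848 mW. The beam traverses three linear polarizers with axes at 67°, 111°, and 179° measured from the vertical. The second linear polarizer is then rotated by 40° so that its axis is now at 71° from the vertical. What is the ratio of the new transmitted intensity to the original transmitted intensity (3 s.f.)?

I_new/I_old ≈ 1.31

Before rotation:
By Malus's law, I₁ = I₀ cos²(67° − 0°) = I₀ cos²(67°) = 0.1527 I₀.
I₂ = I₁ cos²(111° − 67°) = 0.1527 I₀ · cos²(44°) = 0.079 I₀.
I₃ = I₂ cos²(179° − 111°) = 0.079 I₀ · cos²(68°) = 0.01109 I₀.
After rotation:
I₁ = I₀ cos²(67° − 0°) = I₀ cos²(67°) = 0.1527 I₀.
I₂ = I₁ cos²(71° − 67°) = 0.1527 I₀ · cos²(4°) = 0.1519 I₀.
Angle between axes 2 and 3: 72°. I₃ = 0.1519 I₀ · cos²(72°) = 0.01451 I₀.
Ratio = 0.01451 / 0.01109 = 1.309.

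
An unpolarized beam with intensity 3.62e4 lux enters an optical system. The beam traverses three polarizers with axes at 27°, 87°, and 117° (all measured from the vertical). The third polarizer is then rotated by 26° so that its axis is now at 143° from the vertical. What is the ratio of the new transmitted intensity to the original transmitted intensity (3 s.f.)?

I_new/I_old ≈ 0.417

Before rotation:
Unpolarized light through the first polarizer → I₁ = ½ I₀, now polarized at 27°.
I₂ = I₁ cos²(87° − 27°) = 0.5 I₀ · cos²(60°) = 0.125 I₀.
I₃ = I₂ cos²(117° − 87°) = 0.125 I₀ · cos²(30°) = 0.09375 I₀.
After rotation:
Unpolarized light through the first polarizer → I₁ = ½ I₀, now polarized at 27°.
I₂ = I₁ cos²(87° − 27°) = 0.5 I₀ · cos²(60°) = 0.125 I₀.
I₃ = I₂ cos²(143° − 87°) = 0.125 I₀ · cos²(56°) = 0.03909 I₀.
Ratio = 0.03909 / 0.09375 = 0.4169.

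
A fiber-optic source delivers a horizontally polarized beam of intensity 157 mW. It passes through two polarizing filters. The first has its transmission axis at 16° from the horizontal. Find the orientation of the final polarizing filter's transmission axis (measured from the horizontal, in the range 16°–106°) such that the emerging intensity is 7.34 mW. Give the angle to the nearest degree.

I₁ = I₀ cos²(16° − 0°) = I₀ cos²(16°) = 0.924 I₀.
Target fraction: 7.34 / 157 mW = 0.04675 of I₀.
Need I₂/I₀ = 0.04675, so cos²(θ − 16°) = 0.04675 / 0.924 = 0.0506.
θ − 16° = arccos(√0.0506) = 77.0°, giving θ ≈ 16 + 77.0 = 93.0°.

θ ≈ 93°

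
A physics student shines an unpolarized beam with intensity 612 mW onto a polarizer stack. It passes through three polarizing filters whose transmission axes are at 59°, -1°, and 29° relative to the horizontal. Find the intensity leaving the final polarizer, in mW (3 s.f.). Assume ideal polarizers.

I ≈ 57.4 mW

Unpolarized light through the first polarizer → I₁ = 612 mW/2 = 306 mW, polarized at 59°.
I₂ = I₁ · cos²(60°) = 306 · 0.25 = 76.5 mW.
I₃ = I₂ · cos²(30°) = 76.5 · 0.75 = 57.38 mW.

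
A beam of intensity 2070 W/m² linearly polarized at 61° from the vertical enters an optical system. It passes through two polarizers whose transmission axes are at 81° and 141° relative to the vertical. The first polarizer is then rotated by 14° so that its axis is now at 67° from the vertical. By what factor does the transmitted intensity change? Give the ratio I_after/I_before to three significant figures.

Before rotation:
By Malus's law, I₁ = I₀ cos²(81° − 61°) = I₀ cos²(20°) = 0.883 I₀.
I₂ = I₁ cos²(141° − 81°) = 0.883 I₀ · cos²(60°) = 0.2208 I₀.
After rotation:
I₁ = I₀ cos²(67° − 61°) = I₀ cos²(6°) = 0.9891 I₀.
I₂ = I₁ cos²(141° − 67°) = 0.9891 I₀ · cos²(74°) = 0.07515 I₀.
Ratio = 0.07515 / 0.2208 = 0.3404.

I_new/I_old ≈ 0.340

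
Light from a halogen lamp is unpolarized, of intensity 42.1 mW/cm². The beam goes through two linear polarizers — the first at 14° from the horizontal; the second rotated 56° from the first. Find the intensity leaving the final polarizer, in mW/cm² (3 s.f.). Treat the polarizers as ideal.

Unpolarized light through the first polarizer → I₁ = 42.1 mW/cm²/2 = 21.05 mW/cm², polarized at 14°.
I₂ = I₁ · cos²(56°) = 21.05 · 0.3127 = 6.582 mW/cm².

I ≈ 6.58 mW/cm²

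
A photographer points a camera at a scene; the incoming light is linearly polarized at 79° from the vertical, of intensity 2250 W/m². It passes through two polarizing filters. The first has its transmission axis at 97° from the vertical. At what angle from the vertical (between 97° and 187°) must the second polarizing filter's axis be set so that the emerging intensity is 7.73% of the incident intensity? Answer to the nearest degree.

θ ≈ 170°

I₁ = I₀ cos²(97° − 79°) = I₀ cos²(18°) = 0.9045 I₀.
Need I₂/I₀ = 0.0773, so cos²(θ − 97°) = 0.0773 / 0.9045 = 0.08546.
θ − 97° = arccos(√0.08546) = 73.0°, giving θ ≈ 97 + 73.0 = 170.0°.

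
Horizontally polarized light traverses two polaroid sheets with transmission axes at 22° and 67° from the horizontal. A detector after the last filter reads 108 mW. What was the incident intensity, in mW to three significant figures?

I₀ ≈ 251 mW

By Malus's law, I₁ = I₀ cos²(22° − 0°) = I₀ cos²(22°) = 0.8597 I₀.
I₂ = I₁ cos²(67° − 22°) = 0.8597 I₀ · cos²(45°) = 0.4298 I₀.
So 108 mW = 0.4298 I₀, giving I₀ = 108/0.4298 = 251.3 mW.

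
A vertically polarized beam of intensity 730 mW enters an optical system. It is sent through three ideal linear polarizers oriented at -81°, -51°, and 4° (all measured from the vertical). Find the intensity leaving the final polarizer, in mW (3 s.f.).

I ≈ 4.41 mW

By Malus's law, I₁ = 730 mW · cos²(81°) = 17.86 mW.
I₂ = I₁ · cos²(30°) = 17.86 · 0.75 = 13.4 mW.
I₃ = I₂ · cos²(55°) = 13.4 · 0.329 = 4.408 mW.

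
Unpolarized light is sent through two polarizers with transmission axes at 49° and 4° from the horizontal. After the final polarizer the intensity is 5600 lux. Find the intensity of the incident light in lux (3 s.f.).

I₀ ≈ 2.24e4 lux

Unpolarized light through the first polarizer → I₁ = ½ I₀, now polarized at 49°.
I₂ = I₁ cos²(4° − 49°) = 0.5 I₀ · cos²(45°) = 0.25 I₀.
So 5600 lux = 0.25 I₀, giving I₀ = 5600/0.25 = 2.24e+04 lux.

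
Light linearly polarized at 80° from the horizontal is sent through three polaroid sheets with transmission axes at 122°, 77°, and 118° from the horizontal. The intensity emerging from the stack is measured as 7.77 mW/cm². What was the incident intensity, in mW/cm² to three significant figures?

I₁ = I₀ cos²(122° − 80°) = I₀ cos²(42°) = 0.5523 I₀.
I₂ = I₁ cos²(77° − 122°) = 0.5523 I₀ · cos²(45°) = 0.2761 I₀.
I₃ = I₂ cos²(118° − 77°) = 0.2761 I₀ · cos²(41°) = 0.1573 I₀.
So 7.77 mW/cm² = 0.1573 I₀, giving I₀ = 7.77/0.1573 = 49.4 mW/cm².

I₀ ≈ 49.4 mW/cm²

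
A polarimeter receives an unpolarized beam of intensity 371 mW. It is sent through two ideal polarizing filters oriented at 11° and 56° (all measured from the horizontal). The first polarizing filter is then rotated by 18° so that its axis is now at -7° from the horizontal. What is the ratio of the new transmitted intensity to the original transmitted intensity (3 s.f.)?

I_new/I_old ≈ 0.412

Before rotation:
Unpolarized light through the first polarizer → I₁ = ½ I₀, now polarized at 11°.
I₂ = I₁ cos²(56° − 11°) = 0.5 I₀ · cos²(45°) = 0.25 I₀.
After rotation:
Unpolarized light through the first polarizer → I₁ = ½ I₀, now polarized at -7°.
I₂ = I₁ cos²(56° + 7°) = 0.5 I₀ · cos²(63°) = 0.1031 I₀.
Ratio = 0.1031 / 0.25 = 0.4122.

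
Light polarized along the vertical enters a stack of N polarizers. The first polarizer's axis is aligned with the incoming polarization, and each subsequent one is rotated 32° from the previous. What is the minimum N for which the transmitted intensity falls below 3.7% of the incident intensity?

First polarizer is aligned with the polarization: full transmission.
Each further stage multiplies by cos²(32°) = 0.7192.
After N polarizers: T = 0.7192^(N−1). Require T < 0.037 ⇒ N−1 > ln(0.037)/ln(0.7192) = 10.00, so N−1 ≥ 11 and N = 12.
Check: N=12 gives T = 0.02662 < 0.037; N=11 gives T = 0.03702.

N = 12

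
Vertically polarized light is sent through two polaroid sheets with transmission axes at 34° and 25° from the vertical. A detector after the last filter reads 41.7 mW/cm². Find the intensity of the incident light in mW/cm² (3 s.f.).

I₀ ≈ 62.2 mW/cm²

By Malus's law, I₁ = I₀ cos²(34° − 0°) = I₀ cos²(34°) = 0.6873 I₀.
I₂ = I₁ cos²(25° − 34°) = 0.6873 I₀ · cos²(9°) = 0.6705 I₀.
So 41.7 mW/cm² = 0.6705 I₀, giving I₀ = 41.7/0.6705 = 62.19 mW/cm².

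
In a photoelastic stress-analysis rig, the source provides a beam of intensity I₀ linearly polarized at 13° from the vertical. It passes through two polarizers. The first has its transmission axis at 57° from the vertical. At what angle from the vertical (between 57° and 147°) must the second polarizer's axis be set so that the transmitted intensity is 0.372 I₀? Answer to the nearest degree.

I₁ = I₀ cos²(57° − 13°) = I₀ cos²(44°) = 0.5174 I₀.
Need I₂/I₀ = 0.372, so cos²(θ − 57°) = 0.372 / 0.5174 = 0.7189.
θ − 57° = arccos(√0.7189) = 32.0°, giving θ ≈ 57 + 32.0 = 89.0°.

θ ≈ 89°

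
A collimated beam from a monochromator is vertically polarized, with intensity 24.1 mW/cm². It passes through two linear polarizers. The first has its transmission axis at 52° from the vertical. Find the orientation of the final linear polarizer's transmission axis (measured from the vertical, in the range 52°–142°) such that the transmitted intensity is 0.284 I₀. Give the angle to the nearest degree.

θ ≈ 82°

By Malus's law, I₁ = I₀ cos²(52° − 0°) = I₀ cos²(52°) = 0.379 I₀.
Need I₂/I₀ = 0.284, so cos²(θ − 52°) = 0.284 / 0.379 = 0.7493.
θ − 52° = arccos(√0.7493) = 30.0°, giving θ ≈ 52 + 30.0 = 82.0°.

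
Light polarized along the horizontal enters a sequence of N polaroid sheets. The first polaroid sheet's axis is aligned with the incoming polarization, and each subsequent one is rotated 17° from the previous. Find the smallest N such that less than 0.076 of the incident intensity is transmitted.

N = 30

First polarizer is aligned with the polarization: full transmission.
Each further stage multiplies by cos²(17°) = 0.9145.
After N polarizers: T = 0.9145^(N−1). Require T < 0.076 ⇒ N−1 > ln(0.076)/ln(0.9145) = 28.84, so N−1 ≥ 29 and N = 30.
Check: N=30 gives T = 0.07492 < 0.076; N=29 gives T = 0.08192.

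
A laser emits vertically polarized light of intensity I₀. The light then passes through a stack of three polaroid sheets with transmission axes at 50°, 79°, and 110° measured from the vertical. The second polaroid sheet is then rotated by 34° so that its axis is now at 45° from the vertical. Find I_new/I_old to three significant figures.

Before rotation:
I₁ = I₀ cos²(50° − 0°) = I₀ cos²(50°) = 0.4132 I₀.
I₂ = I₁ cos²(79° − 50°) = 0.4132 I₀ · cos²(29°) = 0.3161 I₀.
I₃ = I₂ cos²(110° − 79°) = 0.3161 I₀ · cos²(31°) = 0.2322 I₀.
After rotation:
I₁ = I₀ cos²(50° − 0°) = I₀ cos²(50°) = 0.4132 I₀.
I₂ = I₁ cos²(45° − 50°) = 0.4132 I₀ · cos²(5°) = 0.41 I₀.
I₃ = I₂ cos²(110° − 45°) = 0.41 I₀ · cos²(65°) = 0.07324 I₀.
Ratio = 0.07324 / 0.2322 = 0.3154.

I_new/I_old ≈ 0.315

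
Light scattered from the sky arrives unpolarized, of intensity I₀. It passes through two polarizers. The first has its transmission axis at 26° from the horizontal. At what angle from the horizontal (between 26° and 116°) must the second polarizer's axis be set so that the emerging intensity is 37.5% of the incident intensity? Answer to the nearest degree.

θ ≈ 56°

Unpolarized light through the first polarizer → I₁ = ½ I₀, now polarized at 26°.
Need I₂/I₀ = 0.375, so cos²(θ − 26°) = 0.375 / 0.5 = 0.75.
θ − 26° = arccos(√0.75) = 30.0°, giving θ ≈ 26 + 30.0 = 56.0°.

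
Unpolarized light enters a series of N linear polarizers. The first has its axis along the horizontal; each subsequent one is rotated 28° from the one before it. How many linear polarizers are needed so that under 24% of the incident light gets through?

First polarizer halves the unpolarized light: factor 1/2.
Each further stage multiplies by cos²(28°) = 0.7796.
After N polarizers: T = 0.5·0.7796^(N−1). Require T < 0.24 ⇒ N−1 > ln(0.24/0.5)/ln(0.7796) = 2.95, so N−1 ≥ 3 and N = 4.
Check: N=4 gives T = 0.2369 < 0.24; N=3 gives T = 0.3039.

N = 4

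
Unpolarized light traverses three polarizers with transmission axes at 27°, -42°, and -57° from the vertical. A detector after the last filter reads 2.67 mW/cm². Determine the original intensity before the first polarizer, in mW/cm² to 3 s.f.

Unpolarized light through the first polarizer → I₁ = ½ I₀, now polarized at 27°.
I₂ = I₁ cos²(-42° − 27°) = 0.5 I₀ · cos²(69°) = 0.06421 I₀.
I₃ = I₂ cos²(-57° + 42°) = 0.06421 I₀ · cos²(15°) = 0.05991 I₀.
So 2.67 mW/cm² = 0.05991 I₀, giving I₀ = 2.67/0.05991 = 44.57 mW/cm².

I₀ ≈ 44.6 mW/cm²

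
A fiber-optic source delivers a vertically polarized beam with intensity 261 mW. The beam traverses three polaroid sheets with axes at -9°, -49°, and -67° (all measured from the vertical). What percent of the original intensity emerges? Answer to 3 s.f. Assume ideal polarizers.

≈ 51.8%

I₁ = 261 mW · cos²(9°) = 254.6 mW.
I₂ = I₁ · cos²(40°) = 254.6 · 0.5868 = 149.4 mW.
I₃ = I₂ · cos²(18°) = 149.4 · 0.9045 = 135.1 mW.
That is 51.78% of the incident intensity.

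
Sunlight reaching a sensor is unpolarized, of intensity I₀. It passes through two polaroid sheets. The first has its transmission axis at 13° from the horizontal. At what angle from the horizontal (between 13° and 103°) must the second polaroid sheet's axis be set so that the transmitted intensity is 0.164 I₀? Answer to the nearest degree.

Unpolarized light through the first polarizer → I₁ = ½ I₀, now polarized at 13°.
Need I₂/I₀ = 0.164, so cos²(θ − 13°) = 0.164 / 0.5 = 0.328.
θ − 13° = arccos(√0.328) = 55.1°, giving θ ≈ 13 + 55.1 = 68.1°.

θ ≈ 68°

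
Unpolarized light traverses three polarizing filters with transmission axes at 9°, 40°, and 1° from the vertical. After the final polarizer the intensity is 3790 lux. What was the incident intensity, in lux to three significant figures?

Unpolarized light through the first polarizer → I₁ = ½ I₀, now polarized at 9°.
I₂ = I₁ cos²(40° − 9°) = 0.5 I₀ · cos²(31°) = 0.3674 I₀.
I₃ = I₂ cos²(1° − 40°) = 0.3674 I₀ · cos²(39°) = 0.2219 I₀.
So 3790 lux = 0.2219 I₀, giving I₀ = 3790/0.2219 = 1.708e+04 lux.

I₀ ≈ 1.71e4 lux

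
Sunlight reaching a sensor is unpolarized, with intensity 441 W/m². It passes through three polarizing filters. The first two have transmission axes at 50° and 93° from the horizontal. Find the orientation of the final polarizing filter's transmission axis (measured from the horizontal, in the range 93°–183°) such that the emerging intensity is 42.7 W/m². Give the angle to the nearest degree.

θ ≈ 146°

Unpolarized light through the first polarizer → I₁ = ½ I₀, now polarized at 50°.
I₂ = I₁ cos²(93° − 50°) = 0.5 I₀ · cos²(43°) = 0.2674 I₀.
Target fraction: 42.7 / 441 W/m² = 0.09683 of I₀.
Need I₃/I₀ = 0.09683, so cos²(θ − 93°) = 0.09683 / 0.2674 = 0.362.
θ − 93° = arccos(√0.362) = 53.0°, giving θ ≈ 93 + 53.0 = 146.0°.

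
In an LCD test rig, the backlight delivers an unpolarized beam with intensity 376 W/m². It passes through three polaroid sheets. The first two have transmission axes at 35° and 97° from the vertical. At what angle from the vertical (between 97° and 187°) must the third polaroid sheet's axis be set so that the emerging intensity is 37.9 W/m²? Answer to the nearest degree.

θ ≈ 114°

Unpolarized light through the first polarizer → I₁ = ½ I₀, now polarized at 35°.
I₂ = I₁ cos²(97° − 35°) = 0.5 I₀ · cos²(62°) = 0.1102 I₀.
Target fraction: 37.9 / 376 W/m² = 0.1008 of I₀.
Need I₃/I₀ = 0.1008, so cos²(θ − 97°) = 0.1008 / 0.1102 = 0.9147.
θ − 97° = arccos(√0.9147) = 17.0°, giving θ ≈ 97 + 17.0 = 114.0°.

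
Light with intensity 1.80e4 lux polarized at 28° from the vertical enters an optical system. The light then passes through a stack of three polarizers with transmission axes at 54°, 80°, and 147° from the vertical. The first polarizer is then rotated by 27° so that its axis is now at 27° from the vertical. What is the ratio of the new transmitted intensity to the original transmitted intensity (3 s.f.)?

I_new/I_old ≈ 0.555

Before rotation:
By Malus's law, I₁ = I₀ cos²(54° − 28°) = I₀ cos²(26°) = 0.8078 I₀.
I₂ = I₁ cos²(80° − 54°) = 0.8078 I₀ · cos²(26°) = 0.6526 I₀.
I₃ = I₂ cos²(147° − 80°) = 0.6526 I₀ · cos²(67°) = 0.09963 I₀.
After rotation:
I₁ = I₀ cos²(27° − 28°) = I₀ cos²(1°) = 0.9997 I₀.
I₂ = I₁ cos²(80° − 27°) = 0.9997 I₀ · cos²(53°) = 0.3621 I₀.
I₃ = I₂ cos²(147° − 80°) = 0.3621 I₀ · cos²(67°) = 0.05528 I₀.
Ratio = 0.05528 / 0.09963 = 0.5548.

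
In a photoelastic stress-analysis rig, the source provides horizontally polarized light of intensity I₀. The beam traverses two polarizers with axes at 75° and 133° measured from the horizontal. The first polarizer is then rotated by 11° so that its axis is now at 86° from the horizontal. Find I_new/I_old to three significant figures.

Before rotation:
I₁ = I₀ cos²(75° − 0°) = I₀ cos²(75°) = 0.06699 I₀.
I₂ = I₁ cos²(133° − 75°) = 0.06699 I₀ · cos²(58°) = 0.01881 I₀.
After rotation:
I₁ = I₀ cos²(86° − 0°) = I₀ cos²(86°) = 0.004866 I₀.
I₂ = I₁ cos²(133° − 86°) = 0.004866 I₀ · cos²(47°) = 0.002263 I₀.
Ratio = 0.002263 / 0.01881 = 0.1203.

I_new/I_old ≈ 0.120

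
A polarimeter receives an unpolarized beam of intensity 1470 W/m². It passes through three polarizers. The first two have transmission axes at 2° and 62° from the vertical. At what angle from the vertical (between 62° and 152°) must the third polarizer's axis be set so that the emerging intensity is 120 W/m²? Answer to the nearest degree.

Unpolarized light through the first polarizer → I₁ = ½ I₀, now polarized at 2°.
I₂ = I₁ cos²(62° − 2°) = 0.5 I₀ · cos²(60°) = 0.125 I₀.
Target fraction: 120 / 1470 W/m² = 0.08163 of I₀.
Need I₃/I₀ = 0.08163, so cos²(θ − 62°) = 0.08163 / 0.125 = 0.6531.
θ − 62° = arccos(√0.6531) = 36.1°, giving θ ≈ 62 + 36.1 = 98.1°.

θ ≈ 98°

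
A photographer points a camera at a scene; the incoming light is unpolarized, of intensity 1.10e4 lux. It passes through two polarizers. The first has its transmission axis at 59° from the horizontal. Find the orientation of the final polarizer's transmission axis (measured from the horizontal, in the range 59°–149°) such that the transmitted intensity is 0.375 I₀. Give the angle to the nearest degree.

θ ≈ 89°

Unpolarized light through the first polarizer → I₁ = ½ I₀, now polarized at 59°.
Need I₂/I₀ = 0.375, so cos²(θ − 59°) = 0.375 / 0.5 = 0.75.
θ − 59° = arccos(√0.75) = 30.0°, giving θ ≈ 59 + 30.0 = 89.0°.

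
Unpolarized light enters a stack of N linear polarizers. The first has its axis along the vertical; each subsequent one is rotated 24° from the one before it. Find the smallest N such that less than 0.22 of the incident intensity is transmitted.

N = 6

First polarizer halves the unpolarized light: factor 1/2.
Each further stage multiplies by cos²(24°) = 0.8346.
After N polarizers: T = 0.5·0.8346^(N−1). Require T < 0.22 ⇒ N−1 > ln(0.22/0.5)/ln(0.8346) = 4.54, so N−1 ≥ 5 and N = 6.
Check: N=6 gives T = 0.2024 < 0.22; N=5 gives T = 0.2426.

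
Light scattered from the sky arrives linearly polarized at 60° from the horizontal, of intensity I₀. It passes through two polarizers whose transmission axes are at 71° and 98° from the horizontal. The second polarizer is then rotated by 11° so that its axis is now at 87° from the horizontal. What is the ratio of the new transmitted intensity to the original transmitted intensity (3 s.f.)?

Before rotation:
I₁ = I₀ cos²(71° − 60°) = I₀ cos²(11°) = 0.9636 I₀.
I₂ = I₁ cos²(98° − 71°) = 0.9636 I₀ · cos²(27°) = 0.765 I₀.
After rotation:
I₁ = I₀ cos²(71° − 60°) = I₀ cos²(11°) = 0.9636 I₀.
I₂ = I₁ cos²(87° − 71°) = 0.9636 I₀ · cos²(16°) = 0.8904 I₀.
Ratio = 0.8904 / 0.765 = 1.164.

I_new/I_old ≈ 1.16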